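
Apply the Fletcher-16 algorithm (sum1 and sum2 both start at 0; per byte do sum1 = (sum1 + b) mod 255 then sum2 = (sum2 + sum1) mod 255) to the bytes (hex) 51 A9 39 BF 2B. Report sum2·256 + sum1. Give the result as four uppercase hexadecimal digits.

Running sums (mod 255):
  after byte 0 (51): sum1=81, sum2=81
  after byte 1 (A9): sum1=250, sum2=76
  after byte 2 (39): sum1=52, sum2=128
  after byte 3 (BF): sum1=243, sum2=116
  after byte 4 (2B): sum1=31, sum2=147
Checksum = sum2·256 + sum1 = 147·256 + 31 = 37663 = 0x931F.

931F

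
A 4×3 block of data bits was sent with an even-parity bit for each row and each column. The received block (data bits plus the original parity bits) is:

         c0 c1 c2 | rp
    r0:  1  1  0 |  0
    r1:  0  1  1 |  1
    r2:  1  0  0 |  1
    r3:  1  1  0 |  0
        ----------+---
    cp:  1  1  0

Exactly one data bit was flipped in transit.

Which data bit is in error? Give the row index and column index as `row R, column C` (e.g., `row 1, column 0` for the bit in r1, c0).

row 1, column 2

Recompute each row's even parity and compare to rp:
  r0: data parity 0, sent rp 0 → ok
  r1: data parity 0, sent rp 1 → mismatch
  r2: data parity 1, sent rp 1 → ok
  r3: data parity 0, sent rp 0 → ok
Recompute each column's even parity and compare to cp:
  c0: data parity 1, sent cp 1 → ok
  c1: data parity 1, sent cp 1 → ok
  c2: data parity 1, sent cp 0 → mismatch
Exactly one row (r1) and one column (c2) fail → the flipped bit is at their intersection.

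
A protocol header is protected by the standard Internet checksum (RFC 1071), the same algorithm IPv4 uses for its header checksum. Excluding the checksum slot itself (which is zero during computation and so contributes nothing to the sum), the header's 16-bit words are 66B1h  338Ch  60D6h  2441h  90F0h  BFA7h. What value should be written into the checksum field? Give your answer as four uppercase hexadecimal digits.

9012

One's-complement addition (fold any carry out of bit 15 back into bit 0):
  0x66B1 + 0x338C = 0x09A3D
  0x9A3D + 0x60D6 = 0x0FB13
  0xFB13 + 0x2441 = 0x11F54 → wrap carry → 0x1F55
  0x1F55 + 0x90F0 = 0x0B045
  0xB045 + 0xBFA7 = 0x16FEC → wrap carry → 0x6FED
One's-complement sum = 0x6FED.
Checksum = ~0x6FED & 0xFFFF = 0x9012.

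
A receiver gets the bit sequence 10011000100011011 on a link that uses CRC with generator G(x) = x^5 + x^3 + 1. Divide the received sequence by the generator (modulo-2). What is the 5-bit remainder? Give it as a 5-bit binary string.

00110

Modulo-2 division of 10011000100011011 by 101001:
  pos 0: 100110 XOR 101001 = 001111
  pos 2: 111100 XOR 101001 = 010101
  pos 3: 101011 XOR 101001 = 000010
  pos 7: 100001 XOR 101001 = 001000
  pos 9: 100010 XOR 101001 = 001011
  pos 11: 101111 XOR 101001 = 000110
Remainder = 00110 (nonzero — an error is detected).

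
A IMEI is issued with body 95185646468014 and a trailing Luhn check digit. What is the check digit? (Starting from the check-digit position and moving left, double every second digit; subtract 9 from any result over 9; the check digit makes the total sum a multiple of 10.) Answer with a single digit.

3

Partial digits right→left: 4 1 0 8 6 4 6 4 6 5 8 1 5 9
Double every second digit counting from the check-digit position (so the 1st, 3rd, 5th, ... of the partial from the right).
  doubled (with −9 where >9): 8 0 3 3 3 7 1 → sum 25
  kept as-is: 1 8 4 4 5 1 9 → sum 32
Total = 25 + 32 = 57.
Check digit = (10 − (57 mod 10)) mod 10 = 3.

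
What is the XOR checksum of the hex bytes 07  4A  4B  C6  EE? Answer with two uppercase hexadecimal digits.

XOR the bytes together:
  start with 0x07
  0x07 ⊕ 0x4A = 0x4D
  0x4D ⊕ 0x4B = 0x06
  0x06 ⊕ 0xC6 = 0xC0
  0xC0 ⊕ 0xEE = 0x2E

2E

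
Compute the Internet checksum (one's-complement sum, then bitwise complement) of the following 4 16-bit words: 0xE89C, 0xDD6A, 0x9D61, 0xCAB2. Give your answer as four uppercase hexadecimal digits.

One's-complement addition (fold any carry out of bit 15 back into bit 0):
  0xE89C + 0xDD6A = 0x1C606 → wrap carry → 0xC607
  0xC607 + 0x9D61 = 0x16368 → wrap carry → 0x6369
  0x6369 + 0xCAB2 = 0x12E1B → wrap carry → 0x2E1C
One's-complement sum = 0x2E1C.
Checksum = ~0x2E1C & 0xFFFF = 0xD1E3.

D1E3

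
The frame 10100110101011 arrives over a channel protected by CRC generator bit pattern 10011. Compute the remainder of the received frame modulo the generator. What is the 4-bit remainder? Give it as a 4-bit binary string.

0000

Modulo-2 division of 10100110101011 by 10011:
  pos 0: 10100 XOR 10011 = 00111
  pos 2: 11111 XOR 10011 = 01100
  pos 3: 11000 XOR 10011 = 01011
  pos 4: 10111 XOR 10011 = 00100
  pos 6: 10001 XOR 10011 = 00010
  pos 9: 10011 XOR 10011 = 00000
Remainder = 0000 (zero — the frame passes the CRC check).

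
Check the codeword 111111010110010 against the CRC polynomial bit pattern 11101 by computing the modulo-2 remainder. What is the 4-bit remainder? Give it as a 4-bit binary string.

Modulo-2 division of 111111010110010 by 11101:
  pos 0: 11111 XOR 11101 = 00010
  pos 3: 10101 XOR 11101 = 01000
  pos 4: 10000 XOR 11101 = 01101
  pos 5: 11011 XOR 11101 = 00110
  pos 7: 11010 XOR 11101 = 00111
  pos 9: 11101 XOR 11101 = 00000
Remainder = 0000 (zero — the frame passes the CRC check).

0000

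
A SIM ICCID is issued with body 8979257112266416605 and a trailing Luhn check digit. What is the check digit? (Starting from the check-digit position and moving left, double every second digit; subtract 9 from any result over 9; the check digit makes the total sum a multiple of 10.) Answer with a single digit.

2

Partial digits right→left: 5 0 6 6 1 4 6 6 2 2 1 1 7 5 2 9 7 9 8
Double every second digit counting from the check-digit position (so the 1st, 3rd, 5th, ... of the partial from the right).
  doubled (with −9 where >9): 1 3 2 3 4 2 5 4 5 7 → sum 36
  kept as-is: 0 6 4 6 2 1 5 9 9 → sum 42
Total = 36 + 42 = 78.
Check digit = (10 − (78 mod 10)) mod 10 = 2.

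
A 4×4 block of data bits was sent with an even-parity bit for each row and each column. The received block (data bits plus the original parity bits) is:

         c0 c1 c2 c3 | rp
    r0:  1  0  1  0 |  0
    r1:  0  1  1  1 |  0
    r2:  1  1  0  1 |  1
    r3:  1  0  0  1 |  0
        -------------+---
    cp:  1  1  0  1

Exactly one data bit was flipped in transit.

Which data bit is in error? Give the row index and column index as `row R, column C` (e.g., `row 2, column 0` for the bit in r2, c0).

Recompute each row's even parity and compare to rp:
  r0: data parity 0, sent rp 0 → ok
  r1: data parity 1, sent rp 0 → mismatch
  r2: data parity 1, sent rp 1 → ok
  r3: data parity 0, sent rp 0 → ok
Recompute each column's even parity and compare to cp:
  c0: data parity 1, sent cp 1 → ok
  c1: data parity 0, sent cp 1 → mismatch
  c2: data parity 0, sent cp 0 → ok
  c3: data parity 1, sent cp 1 → ok
Exactly one row (r1) and one column (c1) fail → the flipped bit is at their intersection.

row 1, column 1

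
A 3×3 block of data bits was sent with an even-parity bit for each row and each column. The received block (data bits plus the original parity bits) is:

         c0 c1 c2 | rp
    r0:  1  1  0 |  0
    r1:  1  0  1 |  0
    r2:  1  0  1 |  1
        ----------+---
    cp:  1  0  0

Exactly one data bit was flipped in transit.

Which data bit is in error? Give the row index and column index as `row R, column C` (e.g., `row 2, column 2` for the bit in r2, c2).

Recompute each row's even parity and compare to rp:
  r0: data parity 0, sent rp 0 → ok
  r1: data parity 0, sent rp 0 → ok
  r2: data parity 0, sent rp 1 → mismatch
Recompute each column's even parity and compare to cp:
  c0: data parity 1, sent cp 1 → ok
  c1: data parity 1, sent cp 0 → mismatch
  c2: data parity 0, sent cp 0 → ok
Exactly one row (r2) and one column (c1) fail → the flipped bit is at their intersection.

row 2, column 1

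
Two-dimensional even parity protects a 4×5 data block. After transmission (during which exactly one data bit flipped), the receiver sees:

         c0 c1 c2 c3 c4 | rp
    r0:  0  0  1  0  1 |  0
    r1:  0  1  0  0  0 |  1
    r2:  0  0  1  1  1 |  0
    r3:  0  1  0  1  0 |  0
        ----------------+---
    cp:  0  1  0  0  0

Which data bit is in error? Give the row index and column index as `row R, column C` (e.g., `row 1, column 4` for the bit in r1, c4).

Recompute each row's even parity and compare to rp:
  r0: data parity 0, sent rp 0 → ok
  r1: data parity 1, sent rp 1 → ok
  r2: data parity 1, sent rp 0 → mismatch
  r3: data parity 0, sent rp 0 → ok
Recompute each column's even parity and compare to cp:
  c0: data parity 0, sent cp 0 → ok
  c1: data parity 0, sent cp 1 → mismatch
  c2: data parity 0, sent cp 0 → ok
  c3: data parity 0, sent cp 0 → ok
  c4: data parity 0, sent cp 0 → ok
Exactly one row (r2) and one column (c1) fail → the flipped bit is at their intersection.

row 2, column 1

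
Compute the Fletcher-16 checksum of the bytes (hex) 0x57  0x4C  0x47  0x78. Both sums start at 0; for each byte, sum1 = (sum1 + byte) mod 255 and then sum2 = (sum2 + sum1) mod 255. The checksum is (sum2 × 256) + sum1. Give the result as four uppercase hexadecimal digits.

4963

Running sums (mod 255):
  after byte 0 (0x57): sum1=87, sum2=87
  after byte 1 (0x4C): sum1=163, sum2=250
  after byte 2 (0x47): sum1=234, sum2=229
  after byte 3 (0x78): sum1=99, sum2=73
Checksum = sum2·256 + sum1 = 73·256 + 99 = 18787 = 0x4963.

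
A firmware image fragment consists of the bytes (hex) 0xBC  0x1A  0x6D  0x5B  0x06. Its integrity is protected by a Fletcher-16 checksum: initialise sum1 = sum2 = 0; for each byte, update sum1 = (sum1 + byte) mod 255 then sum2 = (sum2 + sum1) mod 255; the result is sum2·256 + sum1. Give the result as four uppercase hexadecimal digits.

1DA5

Running sums (mod 255):
  after byte 0 (0xBC): sum1=188, sum2=188
  after byte 1 (0x1A): sum1=214, sum2=147
  after byte 2 (0x6D): sum1=68, sum2=215
  after byte 3 (0x5B): sum1=159, sum2=119
  after byte 4 (0x06): sum1=165, sum2=29
Checksum = sum2·256 + sum1 = 29·256 + 165 = 7589 = 0x1DA5.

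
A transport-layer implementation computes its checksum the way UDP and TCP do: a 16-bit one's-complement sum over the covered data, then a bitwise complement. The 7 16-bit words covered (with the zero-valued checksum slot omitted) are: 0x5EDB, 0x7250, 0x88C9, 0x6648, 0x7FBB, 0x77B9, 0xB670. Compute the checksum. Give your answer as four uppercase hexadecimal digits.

91DC

One's-complement addition (fold any carry out of bit 15 back into bit 0):
  0x5EDB + 0x7250 = 0x0D12B
  0xD12B + 0x88C9 = 0x159F4 → wrap carry → 0x59F5
  0x59F5 + 0x6648 = 0x0C03D
  0xC03D + 0x7FBB = 0x13FF8 → wrap carry → 0x3FF9
  0x3FF9 + 0x77B9 = 0x0B7B2
  0xB7B2 + 0xB670 = 0x16E22 → wrap carry → 0x6E23
One's-complement sum = 0x6E23.
Checksum = ~0x6E23 & 0xFFFF = 0x91DC.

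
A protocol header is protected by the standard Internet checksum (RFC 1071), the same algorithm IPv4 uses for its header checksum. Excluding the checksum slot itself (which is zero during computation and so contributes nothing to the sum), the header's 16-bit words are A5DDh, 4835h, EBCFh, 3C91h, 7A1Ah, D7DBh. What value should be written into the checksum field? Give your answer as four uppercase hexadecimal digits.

One's-complement addition (fold any carry out of bit 15 back into bit 0):
  0xA5DD + 0x4835 = 0x0EE12
  0xEE12 + 0xEBCF = 0x1D9E1 → wrap carry → 0xD9E2
  0xD9E2 + 0x3C91 = 0x11673 → wrap carry → 0x1674
  0x1674 + 0x7A1A = 0x0908E
  0x908E + 0xD7DB = 0x16869 → wrap carry → 0x686A
One's-complement sum = 0x686A.
Checksum = ~0x686A & 0xFFFF = 0x9795.

9795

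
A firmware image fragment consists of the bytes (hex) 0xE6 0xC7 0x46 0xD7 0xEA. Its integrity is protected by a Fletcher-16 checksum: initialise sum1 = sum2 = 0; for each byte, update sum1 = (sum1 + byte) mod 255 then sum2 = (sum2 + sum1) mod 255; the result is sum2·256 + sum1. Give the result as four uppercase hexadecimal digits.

0FB7

Running sums (mod 255):
  after byte 0 (0xE6): sum1=230, sum2=230
  after byte 1 (0xC7): sum1=174, sum2=149
  after byte 2 (0x46): sum1=244, sum2=138
  after byte 3 (0xD7): sum1=204, sum2=87
  after byte 4 (0xEA): sum1=183, sum2=15
Checksum = sum2·256 + sum1 = 15·256 + 183 = 4023 = 0x0FB7.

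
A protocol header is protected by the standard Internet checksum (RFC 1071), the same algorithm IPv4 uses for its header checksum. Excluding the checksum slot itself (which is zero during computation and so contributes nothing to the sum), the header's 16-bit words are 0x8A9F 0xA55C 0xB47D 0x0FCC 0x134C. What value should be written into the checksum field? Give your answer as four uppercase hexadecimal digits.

F86D

One's-complement addition (fold any carry out of bit 15 back into bit 0):
  0x8A9F + 0xA55C = 0x12FFB → wrap carry → 0x2FFC
  0x2FFC + 0xB47D = 0x0E479
  0xE479 + 0x0FCC = 0x0F445
  0xF445 + 0x134C = 0x10791 → wrap carry → 0x0792
One's-complement sum = 0x0792.
Checksum = ~0x0792 & 0xFFFF = 0xF86D.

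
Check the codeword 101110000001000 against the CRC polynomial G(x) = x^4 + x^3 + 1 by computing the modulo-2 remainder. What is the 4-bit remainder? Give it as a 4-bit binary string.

0000

Modulo-2 division of 101110000001000 by 11001:
  pos 0: 10111 XOR 11001 = 01110
  pos 1: 11100 XOR 11001 = 00101
  pos 3: 10100 XOR 11001 = 01101
  pos 4: 11010 XOR 11001 = 00011
  pos 7: 11001 XOR 11001 = 00000
Remainder = 0000 (zero — the frame passes the CRC check).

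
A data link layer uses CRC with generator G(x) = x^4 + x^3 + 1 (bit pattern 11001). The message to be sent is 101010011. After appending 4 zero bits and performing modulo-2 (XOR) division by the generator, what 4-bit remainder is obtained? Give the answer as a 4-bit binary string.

0101

Append 4 zeros: 1010100110000. Divide by 11001 (XOR where the leading bit is 1):
  pos 0: 10101 XOR 11001 = 01100
  pos 1: 11000 XOR 11001 = 00001
  pos 5: 10110 XOR 11001 = 01111
  pos 6: 11110 XOR 11001 = 00111
  pos 8: 11100 XOR 11001 = 00101
Remainder (last 4 bits) = 0101. This is the CRC / FCS.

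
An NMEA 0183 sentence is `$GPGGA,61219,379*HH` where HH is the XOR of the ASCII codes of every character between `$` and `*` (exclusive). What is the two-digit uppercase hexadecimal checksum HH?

XOR the ASCII codes of the payload characters:
  'G' = 0x47 → acc = 0x47
  'P' = 0x50 → acc = 0x17
  'G' = 0x47 → acc = 0x50
  'G' = 0x47 → acc = 0x17
  'A' = 0x41 → acc = 0x56
  ',' = 0x2C → acc = 0x7A
  '6' = 0x36 → acc = 0x4C
  '1' = 0x31 → acc = 0x7D
  '2' = 0x32 → acc = 0x4F
  '1' = 0x31 → acc = 0x7E
  '9' = 0x39 → acc = 0x47
  ',' = 0x2C → acc = 0x6B
  '3' = 0x33 → acc = 0x58
  '7' = 0x37 → acc = 0x6F
  '9' = 0x39 → acc = 0x56
Checksum = 0x56.

56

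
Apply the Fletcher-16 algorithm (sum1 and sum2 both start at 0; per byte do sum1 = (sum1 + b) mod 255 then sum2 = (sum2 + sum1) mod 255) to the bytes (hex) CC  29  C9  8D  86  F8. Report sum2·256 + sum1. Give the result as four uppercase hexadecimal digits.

Running sums (mod 255):
  after byte 0 (CC): sum1=204, sum2=204
  after byte 1 (29): sum1=245, sum2=194
  after byte 2 (C9): sum1=191, sum2=130
  after byte 3 (8D): sum1=77, sum2=207
  after byte 4 (86): sum1=211, sum2=163
  after byte 5 (F8): sum1=204, sum2=112
Checksum = sum2·256 + sum1 = 112·256 + 204 = 28876 = 0x70CC.

70CC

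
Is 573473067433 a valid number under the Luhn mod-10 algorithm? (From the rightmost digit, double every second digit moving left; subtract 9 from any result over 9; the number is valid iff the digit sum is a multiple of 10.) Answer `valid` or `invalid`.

valid

From the right, keep odd positions and double even positions (subtract 9 from any doubled value over 9):
  doubled (positions 2,4,...): 6 5 0 5 6 1 → sum 23
  kept (positions 1,3,...): 3 4 6 3 4 7 → sum 27
Total = 50.
50 mod 10 = 0, so the number is valid.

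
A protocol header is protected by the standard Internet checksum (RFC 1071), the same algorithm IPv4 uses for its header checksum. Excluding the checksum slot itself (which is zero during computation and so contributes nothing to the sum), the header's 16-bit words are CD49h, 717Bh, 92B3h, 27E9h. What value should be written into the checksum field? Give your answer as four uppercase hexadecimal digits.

One's-complement addition (fold any carry out of bit 15 back into bit 0):
  0xCD49 + 0x717B = 0x13EC4 → wrap carry → 0x3EC5
  0x3EC5 + 0x92B3 = 0x0D178
  0xD178 + 0x27E9 = 0x0F961
One's-complement sum = 0xF961.
Checksum = ~0xF961 & 0xFFFF = 0x069E.

069E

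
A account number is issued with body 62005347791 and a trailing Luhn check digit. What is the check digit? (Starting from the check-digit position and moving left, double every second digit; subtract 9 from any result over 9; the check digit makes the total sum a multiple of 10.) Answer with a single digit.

Partial digits right→left: 1 9 7 7 4 3 5 0 0 2 6
Double every second digit counting from the check-digit position (so the 1st, 3rd, 5th, ... of the partial from the right).
  doubled (with −9 where >9): 2 5 8 1 0 3 → sum 19
  kept as-is: 9 7 3 0 2 → sum 21
Total = 19 + 21 = 40.
Check digit = (10 − (40 mod 10)) mod 10 = 0.

0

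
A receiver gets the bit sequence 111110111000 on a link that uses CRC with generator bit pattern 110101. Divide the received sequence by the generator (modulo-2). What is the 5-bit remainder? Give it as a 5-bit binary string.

Modulo-2 division of 111110111000 by 110101:
  pos 0: 111110 XOR 110101 = 001011
  pos 2: 101111 XOR 110101 = 011010
  pos 3: 110101 XOR 110101 = 000000
Remainder = 00000 (zero — the frame passes the CRC check).

00000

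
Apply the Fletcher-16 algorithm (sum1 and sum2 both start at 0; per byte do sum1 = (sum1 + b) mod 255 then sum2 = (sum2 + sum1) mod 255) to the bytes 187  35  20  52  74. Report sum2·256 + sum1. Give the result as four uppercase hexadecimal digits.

2671

Running sums (mod 255):
  after byte 0 (187): sum1=187, sum2=187
  after byte 1 (35): sum1=222, sum2=154
  after byte 2 (20): sum1=242, sum2=141
  after byte 3 (52): sum1=39, sum2=180
  after byte 4 (74): sum1=113, sum2=38
Checksum = sum2·256 + sum1 = 38·256 + 113 = 9841 = 0x2671.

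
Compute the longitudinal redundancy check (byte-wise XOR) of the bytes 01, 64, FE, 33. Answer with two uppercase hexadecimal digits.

A8

XOR the bytes together:
  start with 0x01
  0x01 ⊕ 0x64 = 0x65
  0x65 ⊕ 0xFE = 0x9B
  0x9B ⊕ 0x33 = 0xA8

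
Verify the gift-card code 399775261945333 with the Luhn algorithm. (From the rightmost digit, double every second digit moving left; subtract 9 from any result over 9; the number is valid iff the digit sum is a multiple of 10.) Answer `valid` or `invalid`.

From the right, keep odd positions and double even positions (subtract 9 from any doubled value over 9):
  doubled (positions 2,4,...): 6 1 9 3 1 5 9 → sum 34
  kept (positions 1,3,...): 3 3 4 1 2 7 9 3 → sum 32
Total = 66.
66 mod 10 = 6, so the number is invalid.

invalid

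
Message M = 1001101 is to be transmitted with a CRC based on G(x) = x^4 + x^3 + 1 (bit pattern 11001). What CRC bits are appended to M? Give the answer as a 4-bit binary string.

Append 4 zeros: 10011010000. Divide by 11001 (XOR where the leading bit is 1):
  pos 0: 10011 XOR 11001 = 01010
  pos 1: 10100 XOR 11001 = 01101
  pos 2: 11011 XOR 11001 = 00010
  pos 5: 10000 XOR 11001 = 01001
  pos 6: 10010 XOR 11001 = 01011
Remainder (last 4 bits) = 1011. This is the CRC / FCS.

1011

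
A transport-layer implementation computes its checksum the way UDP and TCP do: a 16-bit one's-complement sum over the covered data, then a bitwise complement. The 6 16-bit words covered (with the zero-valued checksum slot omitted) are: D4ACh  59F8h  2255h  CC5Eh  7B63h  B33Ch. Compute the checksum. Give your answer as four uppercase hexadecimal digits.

B406

One's-complement addition (fold any carry out of bit 15 back into bit 0):
  0xD4AC + 0x59F8 = 0x12EA4 → wrap carry → 0x2EA5
  0x2EA5 + 0x2255 = 0x050FA
  0x50FA + 0xCC5E = 0x11D58 → wrap carry → 0x1D59
  0x1D59 + 0x7B63 = 0x098BC
  0x98BC + 0xB33C = 0x14BF8 → wrap carry → 0x4BF9
One's-complement sum = 0x4BF9.
Checksum = ~0x4BF9 & 0xFFFF = 0xB406.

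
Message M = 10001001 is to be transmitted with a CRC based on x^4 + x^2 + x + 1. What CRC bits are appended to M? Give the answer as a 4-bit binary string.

Append 4 zeros: 100010010000. Divide by 10111 (XOR where the leading bit is 1):
  pos 0: 10001 XOR 10111 = 00110
  pos 2: 11000 XOR 10111 = 01111
  pos 3: 11111 XOR 10111 = 01000
  pos 4: 10000 XOR 10111 = 00111
  pos 6: 11100 XOR 10111 = 01011
  pos 7: 10110 XOR 10111 = 00001
Remainder (last 4 bits) = 0001. This is the CRC / FCS.

0001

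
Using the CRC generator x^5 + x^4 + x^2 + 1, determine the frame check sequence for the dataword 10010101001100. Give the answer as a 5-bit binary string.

Append 5 zeros: 1001010100110000000. Divide by 110101 (XOR where the leading bit is 1):
  pos 0: 100101 XOR 110101 = 010000
  pos 1: 100000 XOR 110101 = 010101
  pos 2: 101011 XOR 110101 = 011110
  pos 3: 111100 XOR 110101 = 001001
  pos 5: 100101 XOR 110101 = 010000
  pos 6: 100001 XOR 110101 = 010100
  pos 7: 101000 XOR 110101 = 011101
  pos 8: 111010 XOR 110101 = 001111
  pos 10: 111100 XOR 110101 = 001001
  pos 12: 100100 XOR 110101 = 010001
  pos 13: 100010 XOR 110101 = 010111
Remainder (last 5 bits) = 10111. This is the CRC / FCS.

10111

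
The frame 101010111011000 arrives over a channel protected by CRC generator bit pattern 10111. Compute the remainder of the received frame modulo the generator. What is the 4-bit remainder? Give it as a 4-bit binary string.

0000

Modulo-2 division of 101010111011000 by 10111:
  pos 0: 10101 XOR 10111 = 00010
  pos 3: 10011 XOR 10111 = 00100
  pos 5: 10010 XOR 10111 = 00101
  pos 7: 10111 XOR 10111 = 00000
Remainder = 0000 (zero — the frame passes the CRC check).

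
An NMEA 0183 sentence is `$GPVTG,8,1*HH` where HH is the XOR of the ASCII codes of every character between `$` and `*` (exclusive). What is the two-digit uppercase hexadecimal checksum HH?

5B

XOR the ASCII codes of the payload characters:
  'G' = 0x47 → acc = 0x47
  'P' = 0x50 → acc = 0x17
  'V' = 0x56 → acc = 0x41
  'T' = 0x54 → acc = 0x15
  'G' = 0x47 → acc = 0x52
  ',' = 0x2C → acc = 0x7E
  '8' = 0x38 → acc = 0x46
  ',' = 0x2C → acc = 0x6A
  '1' = 0x31 → acc = 0x5B
Checksum = 0x5B.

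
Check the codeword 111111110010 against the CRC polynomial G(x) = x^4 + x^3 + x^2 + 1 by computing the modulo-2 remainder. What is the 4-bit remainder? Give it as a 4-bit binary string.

0100

Modulo-2 division of 111111110010 by 11101:
  pos 0: 11111 XOR 11101 = 00010
  pos 3: 10111 XOR 11101 = 01010
  pos 4: 10100 XOR 11101 = 01001
  pos 5: 10010 XOR 11101 = 01111
  pos 6: 11111 XOR 11101 = 00010
Remainder = 0100 (nonzero — an error is detected).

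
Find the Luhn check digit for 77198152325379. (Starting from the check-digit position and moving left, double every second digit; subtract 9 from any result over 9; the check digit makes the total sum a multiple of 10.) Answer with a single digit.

5

Partial digits right→left: 9 7 3 5 2 3 2 5 1 8 9 1 7 7
Double every second digit counting from the check-digit position (so the 1st, 3rd, 5th, ... of the partial from the right).
  doubled (with −9 where >9): 9 6 4 4 2 9 5 → sum 39
  kept as-is: 7 5 3 5 8 1 7 → sum 36
Total = 39 + 36 = 75.
Check digit = (10 − (75 mod 10)) mod 10 = 5.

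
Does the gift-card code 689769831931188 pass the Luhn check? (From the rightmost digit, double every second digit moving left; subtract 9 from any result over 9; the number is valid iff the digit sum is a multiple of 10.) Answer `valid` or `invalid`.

From the right, keep odd positions and double even positions (subtract 9 from any doubled value over 9):
  doubled (positions 2,4,...): 7 2 9 6 9 5 7 → sum 45
  kept (positions 1,3,...): 8 1 3 1 8 6 9 6 → sum 42
Total = 87.
87 mod 10 = 7, so the number is invalid.

invalid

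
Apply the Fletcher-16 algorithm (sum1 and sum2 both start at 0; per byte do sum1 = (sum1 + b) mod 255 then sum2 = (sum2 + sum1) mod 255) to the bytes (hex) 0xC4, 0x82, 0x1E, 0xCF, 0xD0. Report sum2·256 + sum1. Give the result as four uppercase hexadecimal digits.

AC06

Running sums (mod 255):
  after byte 0 (0xC4): sum1=196, sum2=196
  after byte 1 (0x82): sum1=71, sum2=12
  after byte 2 (0x1E): sum1=101, sum2=113
  after byte 3 (0xCF): sum1=53, sum2=166
  after byte 4 (0xD0): sum1=6, sum2=172
Checksum = sum2·256 + sum1 = 172·256 + 6 = 44038 = 0xAC06.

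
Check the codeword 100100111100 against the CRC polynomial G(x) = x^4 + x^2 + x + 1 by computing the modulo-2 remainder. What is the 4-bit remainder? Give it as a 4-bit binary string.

Modulo-2 division of 100100111100 by 10111:
  pos 0: 10010 XOR 10111 = 00101
  pos 2: 10101 XOR 10111 = 00010
  pos 5: 10111 XOR 10111 = 00000
Remainder = 0000 (zero — the frame passes the CRC check).

0000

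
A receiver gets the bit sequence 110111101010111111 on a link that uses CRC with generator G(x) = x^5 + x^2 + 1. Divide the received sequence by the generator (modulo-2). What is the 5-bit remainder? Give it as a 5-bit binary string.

Modulo-2 division of 110111101010111111 by 100101:
  pos 0: 110111 XOR 100101 = 010010
  pos 1: 100101 XOR 100101 = 000000
  pos 8: 101011 XOR 100101 = 001110
  pos 10: 111011 XOR 100101 = 011110
  pos 11: 111101 XOR 100101 = 011000
  pos 12: 110001 XOR 100101 = 010100
Remainder = 10100 (nonzero — an error is detected).

10100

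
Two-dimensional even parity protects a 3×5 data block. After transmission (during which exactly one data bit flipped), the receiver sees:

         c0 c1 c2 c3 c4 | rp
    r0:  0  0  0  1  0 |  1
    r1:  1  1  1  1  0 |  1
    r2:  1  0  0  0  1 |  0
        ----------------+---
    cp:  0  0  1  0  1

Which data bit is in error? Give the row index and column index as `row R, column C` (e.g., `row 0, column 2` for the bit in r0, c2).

row 1, column 1

Recompute each row's even parity and compare to rp:
  r0: data parity 1, sent rp 1 → ok
  r1: data parity 0, sent rp 1 → mismatch
  r2: data parity 0, sent rp 0 → ok
Recompute each column's even parity and compare to cp:
  c0: data parity 0, sent cp 0 → ok
  c1: data parity 1, sent cp 0 → mismatch
  c2: data parity 1, sent cp 1 → ok
  c3: data parity 0, sent cp 0 → ok
  c4: data parity 1, sent cp 1 → ok
Exactly one row (r1) and one column (c1) fail → the flipped bit is at their intersection.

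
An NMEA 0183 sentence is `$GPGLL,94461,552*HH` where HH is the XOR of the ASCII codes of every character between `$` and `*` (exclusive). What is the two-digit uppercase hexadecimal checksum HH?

5C

XOR the ASCII codes of the payload characters:
  'G' = 0x47 → acc = 0x47
  'P' = 0x50 → acc = 0x17
  'G' = 0x47 → acc = 0x50
  'L' = 0x4C → acc = 0x1C
  'L' = 0x4C → acc = 0x50
  ',' = 0x2C → acc = 0x7C
  '9' = 0x39 → acc = 0x45
  '4' = 0x34 → acc = 0x71
  '4' = 0x34 → acc = 0x45
  '6' = 0x36 → acc = 0x73
  '1' = 0x31 → acc = 0x42
  ',' = 0x2C → acc = 0x6E
  '5' = 0x35 → acc = 0x5B
  '5' = 0x35 → acc = 0x6E
  '2' = 0x32 → acc = 0x5C
Checksum = 0x5C.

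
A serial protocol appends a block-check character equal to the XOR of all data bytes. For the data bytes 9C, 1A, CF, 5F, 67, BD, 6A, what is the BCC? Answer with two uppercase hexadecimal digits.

XOR the bytes together:
  start with 0x9C
  0x9C ⊕ 0x1A = 0x86
  0x86 ⊕ 0xCF = 0x49
  0x49 ⊕ 0x5F = 0x16
  0x16 ⊕ 0x67 = 0x71
  0x71 ⊕ 0xBD = 0xCC
  0xCC ⊕ 0x6A = 0xA6

A6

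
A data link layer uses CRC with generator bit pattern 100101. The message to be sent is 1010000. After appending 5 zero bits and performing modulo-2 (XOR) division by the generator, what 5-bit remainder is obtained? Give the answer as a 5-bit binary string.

11101

Append 5 zeros: 101000000000. Divide by 100101 (XOR where the leading bit is 1):
  pos 0: 101000 XOR 100101 = 001101
  pos 2: 110100 XOR 100101 = 010001
  pos 3: 100010 XOR 100101 = 000111
  pos 6: 111000 XOR 100101 = 011101
Remainder (last 5 bits) = 11101. This is the CRC / FCS.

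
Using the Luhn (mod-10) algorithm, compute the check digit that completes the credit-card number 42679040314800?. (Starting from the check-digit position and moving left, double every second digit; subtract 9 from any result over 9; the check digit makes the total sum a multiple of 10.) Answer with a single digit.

Partial digits right→left: 0 0 8 4 1 3 0 4 0 9 7 6 2 4
Double every second digit counting from the check-digit position (so the 1st, 3rd, 5th, ... of the partial from the right).
  doubled (with −9 where >9): 0 7 2 0 0 5 4 → sum 18
  kept as-is: 0 4 3 4 9 6 4 → sum 30
Total = 18 + 30 = 48.
Check digit = (10 − (48 mod 10)) mod 10 = 2.

2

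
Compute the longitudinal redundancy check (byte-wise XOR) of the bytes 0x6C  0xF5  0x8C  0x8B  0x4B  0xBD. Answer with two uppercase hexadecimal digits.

68

XOR the bytes together:
  start with 0x6C
  0x6C ⊕ 0xF5 = 0x99
  0x99 ⊕ 0x8C = 0x15
  0x15 ⊕ 0x8B = 0x9E
  0x9E ⊕ 0x4B = 0xD5
  0xD5 ⊕ 0xBD = 0x68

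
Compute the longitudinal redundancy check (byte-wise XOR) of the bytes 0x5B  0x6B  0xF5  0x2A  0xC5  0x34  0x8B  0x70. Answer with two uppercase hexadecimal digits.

E5

XOR the bytes together:
  start with 0x5B
  0x5B ⊕ 0x6B = 0x30
  0x30 ⊕ 0xF5 = 0xC5
  0xC5 ⊕ 0x2A = 0xEF
  0xEF ⊕ 0xC5 = 0x2A
  0x2A ⊕ 0x34 = 0x1E
  0x1E ⊕ 0x8B = 0x95
  0x95 ⊕ 0x70 = 0xE5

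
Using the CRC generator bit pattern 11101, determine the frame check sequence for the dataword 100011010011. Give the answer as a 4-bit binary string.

1111

Append 4 zeros: 1000110100110000. Divide by 11101 (XOR where the leading bit is 1):
  pos 0: 10001 XOR 11101 = 01100
  pos 1: 11001 XOR 11101 = 00100
  pos 3: 10001 XOR 11101 = 01100
  pos 4: 11000 XOR 11101 = 00101
  pos 6: 10101 XOR 11101 = 01000
  pos 7: 10001 XOR 11101 = 01100
  pos 8: 11000 XOR 11101 = 00101
  pos 10: 10100 XOR 11101 = 01001
  pos 11: 10010 XOR 11101 = 01111
Remainder (last 4 bits) = 1111. This is the CRC / FCS.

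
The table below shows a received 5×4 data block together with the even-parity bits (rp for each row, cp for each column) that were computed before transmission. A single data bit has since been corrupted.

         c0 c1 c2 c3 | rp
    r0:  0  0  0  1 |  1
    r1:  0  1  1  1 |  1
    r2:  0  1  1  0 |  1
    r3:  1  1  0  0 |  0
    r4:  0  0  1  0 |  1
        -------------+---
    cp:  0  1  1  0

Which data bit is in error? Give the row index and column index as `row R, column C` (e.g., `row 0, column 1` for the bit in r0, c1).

Recompute each row's even parity and compare to rp:
  r0: data parity 1, sent rp 1 → ok
  r1: data parity 1, sent rp 1 → ok
  r2: data parity 0, sent rp 1 → mismatch
  r3: data parity 0, sent rp 0 → ok
  r4: data parity 1, sent rp 1 → ok
Recompute each column's even parity and compare to cp:
  c0: data parity 1, sent cp 0 → mismatch
  c1: data parity 1, sent cp 1 → ok
  c2: data parity 1, sent cp 1 → ok
  c3: data parity 0, sent cp 0 → ok
Exactly one row (r2) and one column (c0) fail → the flipped bit is at their intersection.

row 2, column 0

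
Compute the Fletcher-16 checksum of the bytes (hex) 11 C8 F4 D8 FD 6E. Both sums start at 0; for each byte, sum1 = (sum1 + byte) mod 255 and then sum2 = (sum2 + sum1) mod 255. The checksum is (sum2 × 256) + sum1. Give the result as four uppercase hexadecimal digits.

1B14

Running sums (mod 255):
  after byte 0 (11): sum1=17, sum2=17
  after byte 1 (C8): sum1=217, sum2=234
  after byte 2 (F4): sum1=206, sum2=185
  after byte 3 (D8): sum1=167, sum2=97
  after byte 4 (FD): sum1=165, sum2=7
  after byte 5 (6E): sum1=20, sum2=27
Checksum = sum2·256 + sum1 = 27·256 + 20 = 6932 = 0x1B14.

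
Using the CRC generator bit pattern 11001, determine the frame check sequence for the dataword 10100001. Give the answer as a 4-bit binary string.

Append 4 zeros: 101000010000. Divide by 11001 (XOR where the leading bit is 1):
  pos 0: 10100 XOR 11001 = 01101
  pos 1: 11010 XOR 11001 = 00011
  pos 4: 11010 XOR 11001 = 00011
  pos 7: 11000 XOR 11001 = 00001
Remainder (last 4 bits) = 0001. This is the CRC / FCS.

0001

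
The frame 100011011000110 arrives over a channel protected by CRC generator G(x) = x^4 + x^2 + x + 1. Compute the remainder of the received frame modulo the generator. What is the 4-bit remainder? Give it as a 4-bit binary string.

Modulo-2 division of 100011011000110 by 10111:
  pos 0: 10001 XOR 10111 = 00110
  pos 2: 11010 XOR 10111 = 01101
  pos 3: 11011 XOR 10111 = 01100
  pos 4: 11001 XOR 10111 = 01110
  pos 5: 11100 XOR 10111 = 01011
  pos 6: 10110 XOR 10111 = 00001
  pos 10: 10110 XOR 10111 = 00001
Remainder = 0001 (nonzero — an error is detected).

0001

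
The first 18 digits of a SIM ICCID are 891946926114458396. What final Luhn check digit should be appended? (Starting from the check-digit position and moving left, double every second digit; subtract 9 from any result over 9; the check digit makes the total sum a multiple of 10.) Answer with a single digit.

Partial digits right→left: 6 9 3 8 5 4 4 1 1 6 2 9 6 4 9 1 9 8
Double every second digit counting from the check-digit position (so the 1st, 3rd, 5th, ... of the partial from the right).
  doubled (with −9 where >9): 3 6 1 8 2 4 3 9 9 → sum 45
  kept as-is: 9 8 4 1 6 9 4 1 8 → sum 50
Total = 45 + 50 = 95.
Check digit = (10 − (95 mod 10)) mod 10 = 5.

5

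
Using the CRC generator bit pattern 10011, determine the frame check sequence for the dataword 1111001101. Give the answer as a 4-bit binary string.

1111

Append 4 zeros: 11110011010000. Divide by 10011 (XOR where the leading bit is 1):
  pos 0: 11110 XOR 10011 = 01101
  pos 1: 11010 XOR 10011 = 01001
  pos 2: 10011 XOR 10011 = 00000
  pos 7: 10100 XOR 10011 = 00111
  pos 9: 11100 XOR 10011 = 01111
Remainder (last 4 bits) = 1111. This is the CRC / FCS.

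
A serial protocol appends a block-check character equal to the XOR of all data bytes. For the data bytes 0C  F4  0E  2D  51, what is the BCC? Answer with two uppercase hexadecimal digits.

XOR the bytes together:
  start with 0x0C
  0x0C ⊕ 0xF4 = 0xF8
  0xF8 ⊕ 0x0E = 0xF6
  0xF6 ⊕ 0x2D = 0xDB
  0xDB ⊕ 0x51 = 0x8A

8A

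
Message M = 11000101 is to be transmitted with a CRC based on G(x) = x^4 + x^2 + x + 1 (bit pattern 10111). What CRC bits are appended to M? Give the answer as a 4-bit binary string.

0011

Append 4 zeros: 110001010000. Divide by 10111 (XOR where the leading bit is 1):
  pos 0: 11000 XOR 10111 = 01111
  pos 1: 11111 XOR 10111 = 01000
  pos 2: 10000 XOR 10111 = 00111
  pos 4: 11110 XOR 10111 = 01001
  pos 5: 10010 XOR 10111 = 00101
  pos 7: 10100 XOR 10111 = 00011
Remainder (last 4 bits) = 0011. This is the CRC / FCS.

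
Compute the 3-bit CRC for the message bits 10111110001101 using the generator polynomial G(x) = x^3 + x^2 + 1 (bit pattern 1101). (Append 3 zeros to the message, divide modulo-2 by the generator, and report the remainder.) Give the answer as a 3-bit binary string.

010

Append 3 zeros: 10111110001101000. Divide by 1101 (XOR where the leading bit is 1):
  pos 0: 1011 XOR 1101 = 0110
  pos 1: 1101 XOR 1101 = 0000
  pos 5: 1100 XOR 1101 = 0001
  pos 8: 1011 XOR 1101 = 0110
  pos 9: 1100 XOR 1101 = 0001
  pos 12: 1100 XOR 1101 = 0001
Remainder (last 3 bits) = 010. This is the CRC / FCS.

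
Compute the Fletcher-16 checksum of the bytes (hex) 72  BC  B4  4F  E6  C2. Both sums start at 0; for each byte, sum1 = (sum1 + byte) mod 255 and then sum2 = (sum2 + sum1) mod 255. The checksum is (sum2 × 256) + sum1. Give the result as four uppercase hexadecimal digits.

Running sums (mod 255):
  after byte 0 (72): sum1=114, sum2=114
  after byte 1 (BC): sum1=47, sum2=161
  after byte 2 (B4): sum1=227, sum2=133
  after byte 3 (4F): sum1=51, sum2=184
  after byte 4 (E6): sum1=26, sum2=210
  after byte 5 (C2): sum1=220, sum2=175
Checksum = sum2·256 + sum1 = 175·256 + 220 = 45020 = 0xAFDC.

AFDC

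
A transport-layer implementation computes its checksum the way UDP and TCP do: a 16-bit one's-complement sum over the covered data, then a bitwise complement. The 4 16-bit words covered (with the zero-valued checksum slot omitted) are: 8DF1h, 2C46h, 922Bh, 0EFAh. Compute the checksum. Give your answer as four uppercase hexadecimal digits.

A4A2

One's-complement addition (fold any carry out of bit 15 back into bit 0):
  0x8DF1 + 0x2C46 = 0x0BA37
  0xBA37 + 0x922B = 0x14C62 → wrap carry → 0x4C63
  0x4C63 + 0x0EFA = 0x05B5D
One's-complement sum = 0x5B5D.
Checksum = ~0x5B5D & 0xFFFF = 0xA4A2.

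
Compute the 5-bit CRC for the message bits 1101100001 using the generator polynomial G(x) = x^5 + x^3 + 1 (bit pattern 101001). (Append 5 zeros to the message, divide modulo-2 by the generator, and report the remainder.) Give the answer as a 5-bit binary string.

00011

Append 5 zeros: 110110000100000. Divide by 101001 (XOR where the leading bit is 1):
  pos 0: 110110 XOR 101001 = 011111
  pos 1: 111110 XOR 101001 = 010111
  pos 2: 101110 XOR 101001 = 000111
  pos 5: 111010 XOR 101001 = 010011
  pos 6: 100110 XOR 101001 = 001111
  pos 8: 111100 XOR 101001 = 010101
  pos 9: 101010 XOR 101001 = 000011
Remainder (last 5 bits) = 00011. This is the CRC / FCS.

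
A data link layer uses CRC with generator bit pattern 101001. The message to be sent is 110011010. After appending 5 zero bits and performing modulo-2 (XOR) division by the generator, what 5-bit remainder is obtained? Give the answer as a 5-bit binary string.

11110

Append 5 zeros: 11001101000000. Divide by 101001 (XOR where the leading bit is 1):
  pos 0: 110011 XOR 101001 = 011010
  pos 1: 110100 XOR 101001 = 011101
  pos 2: 111011 XOR 101001 = 010010
  pos 3: 100100 XOR 101001 = 001101
  pos 5: 110100 XOR 101001 = 011101
  pos 6: 111010 XOR 101001 = 010011
  pos 7: 100110 XOR 101001 = 001111
Remainder (last 5 bits) = 11110. This is the CRC / FCS.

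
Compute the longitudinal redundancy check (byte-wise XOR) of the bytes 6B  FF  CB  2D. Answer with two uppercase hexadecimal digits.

XOR the bytes together:
  start with 0x6B
  0x6B ⊕ 0xFF = 0x94
  0x94 ⊕ 0xCB = 0x5F
  0x5F ⊕ 0x2D = 0x72

72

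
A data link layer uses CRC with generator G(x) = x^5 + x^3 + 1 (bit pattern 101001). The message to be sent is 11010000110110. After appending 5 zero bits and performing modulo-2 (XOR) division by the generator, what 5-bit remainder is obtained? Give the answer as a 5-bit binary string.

Append 5 zeros: 1101000011011000000. Divide by 101001 (XOR where the leading bit is 1):
  pos 0: 110100 XOR 101001 = 011101
  pos 1: 111010 XOR 101001 = 010011
  pos 2: 100110 XOR 101001 = 001111
  pos 4: 111111 XOR 101001 = 010110
  pos 5: 101100 XOR 101001 = 000101
  pos 8: 101110 XOR 101001 = 000111
  pos 11: 111000 XOR 101001 = 010001
  pos 12: 100010 XOR 101001 = 001011
Remainder (last 5 bits) = 10110. This is the CRC / FCS.

10110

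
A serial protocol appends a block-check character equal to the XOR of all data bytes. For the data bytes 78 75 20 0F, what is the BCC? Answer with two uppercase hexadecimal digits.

XOR the bytes together:
  start with 0x78
  0x78 ⊕ 0x75 = 0x0D
  0x0D ⊕ 0x20 = 0x2D
  0x2D ⊕ 0x0F = 0x22

22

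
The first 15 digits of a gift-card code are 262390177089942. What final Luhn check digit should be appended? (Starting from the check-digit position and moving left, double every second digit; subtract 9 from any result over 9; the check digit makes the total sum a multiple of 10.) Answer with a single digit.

7

Partial digits right→left: 2 4 9 9 8 0 7 7 1 0 9 3 2 6 2
Double every second digit counting from the check-digit position (so the 1st, 3rd, 5th, ... of the partial from the right).
  doubled (with −9 where >9): 4 9 7 5 2 9 4 4 → sum 44
  kept as-is: 4 9 0 7 0 3 6 → sum 29
Total = 44 + 29 = 73.
Check digit = (10 − (73 mod 10)) mod 10 = 7.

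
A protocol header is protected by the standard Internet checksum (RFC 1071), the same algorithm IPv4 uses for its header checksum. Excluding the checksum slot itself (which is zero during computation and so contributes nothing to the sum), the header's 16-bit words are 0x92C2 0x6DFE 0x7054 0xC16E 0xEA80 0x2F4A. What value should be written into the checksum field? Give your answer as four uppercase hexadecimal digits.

One's-complement addition (fold any carry out of bit 15 back into bit 0):
  0x92C2 + 0x6DFE = 0x100C0 → wrap carry → 0x00C1
  0x00C1 + 0x7054 = 0x07115
  0x7115 + 0xC16E = 0x13283 → wrap carry → 0x3284
  0x3284 + 0xEA80 = 0x11D04 → wrap carry → 0x1D05
  0x1D05 + 0x2F4A = 0x04C4F
One's-complement sum = 0x4C4F.
Checksum = ~0x4C4F & 0xFFFF = 0xB3B0.

B3B0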